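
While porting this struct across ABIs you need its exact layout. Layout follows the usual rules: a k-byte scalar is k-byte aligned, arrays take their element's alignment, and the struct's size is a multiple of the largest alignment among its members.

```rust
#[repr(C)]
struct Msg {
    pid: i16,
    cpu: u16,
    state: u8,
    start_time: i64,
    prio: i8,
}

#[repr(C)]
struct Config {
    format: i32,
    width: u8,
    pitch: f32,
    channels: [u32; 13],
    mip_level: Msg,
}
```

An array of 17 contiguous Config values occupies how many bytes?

1496

Msg: pid at 0 (size 2, align 2) → ends 2; cpu at 2 (size 2, align 2) → ends 4; state at 4 (size 1, align 1) → ends 5; pad 3 to align 8 for start_time; start_time at 8 (size 8, align 8) → ends 16; prio at 16 (size 1, align 1) → ends 17; tail pad 7 to reach multiple of 8; total 24 bytes, alignment 8
format at 0 (size 4, align 4) → ends 4
width at 4 (size 1, align 1) → ends 5
pad 3 to align 4 for pitch
pitch at 8 (size 4, align 4) → ends 12
channels at 12 (size 52, align 4) → ends 64
mip_level at 64 (size 24, align 8) → ends 88
total 88 bytes, alignment 8
array of 17: 17 × 88 = 1496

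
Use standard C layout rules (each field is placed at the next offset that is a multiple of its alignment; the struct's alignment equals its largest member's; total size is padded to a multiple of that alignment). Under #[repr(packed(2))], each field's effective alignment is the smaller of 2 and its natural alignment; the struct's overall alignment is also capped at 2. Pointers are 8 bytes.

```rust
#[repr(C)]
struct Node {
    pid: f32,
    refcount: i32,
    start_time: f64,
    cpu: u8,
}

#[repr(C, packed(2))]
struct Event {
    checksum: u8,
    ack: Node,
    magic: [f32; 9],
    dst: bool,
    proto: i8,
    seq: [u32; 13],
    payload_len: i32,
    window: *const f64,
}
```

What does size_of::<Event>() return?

128 bytes

Node: pid at 0 (size 4, align 4) → ends 4; refcount at 4 (size 4, align 4) → ends 8; start_time at 8 (size 8, align 8) → ends 16; cpu at 16 (size 1, align 1) → ends 17; tail pad 7 to reach multiple of 8; total 24 bytes, alignment 8
checksum at 0 (size 1, align 1) → ends 1
pad 1 to align 2 for ack
ack at 2 (size 24, align 2) → ends 26
magic at 26 (size 36, align 2) → ends 62
dst at 62 (size 1, align 1) → ends 63
proto at 63 (size 1, align 1) → ends 64
seq at 64 (size 52, align 2) → ends 116
payload_len at 116 (size 4, align 2) → ends 120
window at 120 (size 8, align 2) → ends 128
total 128 bytes, alignment 2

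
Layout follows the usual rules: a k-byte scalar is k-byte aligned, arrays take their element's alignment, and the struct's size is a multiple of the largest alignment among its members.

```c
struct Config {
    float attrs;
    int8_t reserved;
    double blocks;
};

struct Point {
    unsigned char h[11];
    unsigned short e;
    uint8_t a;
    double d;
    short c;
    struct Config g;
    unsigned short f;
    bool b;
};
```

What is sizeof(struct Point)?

Config: attrs at 0 (size 4, align 4) → ends 4; reserved at 4 (size 1, align 1) → ends 5; pad 3 to align 8 for blocks; blocks at 8 (size 8, align 8) → ends 16; total 16 bytes, alignment 8
h at 0 (size 11, align 1) → ends 11
pad 1 to align 2 for e
e at 12 (size 2, align 2) → ends 14
a at 14 (size 1, align 1) → ends 15
pad 1 to align 8 for d
d at 16 (size 8, align 8) → ends 24
c at 24 (size 2, align 2) → ends 26
pad 6 to align 8 for g
g at 32 (size 16, align 8) → ends 48
f at 48 (size 2, align 2) → ends 50
b at 50 (size 1, align 1) → ends 51
tail pad 5 to reach multiple of 8
total 56 bytes, alignment 8

56 bytes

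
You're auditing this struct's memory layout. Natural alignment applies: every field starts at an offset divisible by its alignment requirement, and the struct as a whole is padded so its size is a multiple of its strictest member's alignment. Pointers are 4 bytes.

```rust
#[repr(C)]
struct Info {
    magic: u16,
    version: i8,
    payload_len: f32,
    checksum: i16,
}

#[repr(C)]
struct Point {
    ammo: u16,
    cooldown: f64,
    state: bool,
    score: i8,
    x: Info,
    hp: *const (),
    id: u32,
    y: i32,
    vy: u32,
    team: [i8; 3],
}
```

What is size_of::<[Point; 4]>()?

Info: 0..2  magic  (2B, 2-aligned); 2..3  version  (1B, 1-aligned); 3..4  -- padding (1B); 4..8  payload_len  (4B, 4-aligned); 8..10  checksum  (2B, 2-aligned); 10..12  -- tail padding (2B); sizeof = 12, alignof = 4
0..2  ammo  (2B, 2-aligned)
2..8  -- padding (6B)
8..16  cooldown  (8B, 8-aligned)
16..17  state  (1B, 1-aligned)
17..18  score  (1B, 1-aligned)
18..20  -- padding (2B)
20..32  x  (12B, 4-aligned)
32..36  hp  (4B, 4-aligned)
36..40  id  (4B, 4-aligned)
40..44  y  (4B, 4-aligned)
44..48  vy  (4B, 4-aligned)
48..51  team  (3B, 1-aligned)
51..56  -- tail padding (5B)
sizeof = 56, alignof = 8
array of 4: 4 × 56 = 224

224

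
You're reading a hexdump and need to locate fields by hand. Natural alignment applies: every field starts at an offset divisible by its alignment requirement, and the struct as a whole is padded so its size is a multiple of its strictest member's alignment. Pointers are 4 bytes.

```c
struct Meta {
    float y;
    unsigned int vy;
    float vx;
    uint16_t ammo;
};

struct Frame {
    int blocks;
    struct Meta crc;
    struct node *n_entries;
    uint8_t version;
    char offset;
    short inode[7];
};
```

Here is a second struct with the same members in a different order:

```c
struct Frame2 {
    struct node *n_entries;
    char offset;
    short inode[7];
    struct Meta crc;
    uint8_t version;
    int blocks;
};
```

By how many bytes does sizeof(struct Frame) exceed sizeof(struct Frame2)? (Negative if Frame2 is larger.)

-4

Meta: y at 0 (size 4, align 4) → ends 4; vy at 4 (size 4, align 4) → ends 8; vx at 8 (size 4, align 4) → ends 12; ammo at 12 (size 2, align 2) → ends 14; tail pad 2 to reach multiple of 4; total 16 bytes, alignment 4
blocks at 0 (size 4, align 4) → ends 4
crc at 4 (size 16, align 4) → ends 20
n_entries at 20 (size 4, align 4) → ends 24
version at 24 (size 1, align 1) → ends 25
offset at 25 (size 1, align 1) → ends 26
inode at 26 (size 14, align 2) → ends 40
total 40 bytes, alignment 4
— Frame2 —
n_entries at 0 (size 4, align 4) → ends 4
offset at 4 (size 1, align 1) → ends 5
pad 1 to align 2 for inode
inode at 6 (size 14, align 2) → ends 20
crc at 20 (size 16, align 4) → ends 36
version at 36 (size 1, align 1) → ends 37
pad 3 to align 4 for blocks
blocks at 40 (size 4, align 4) → ends 44
total 44 bytes, alignment 4
40 − 44 = -4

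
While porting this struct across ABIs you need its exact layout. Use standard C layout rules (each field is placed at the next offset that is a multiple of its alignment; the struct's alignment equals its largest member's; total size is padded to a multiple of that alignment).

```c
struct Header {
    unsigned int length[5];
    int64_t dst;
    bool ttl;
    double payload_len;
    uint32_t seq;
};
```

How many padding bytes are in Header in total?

length at 0 (size 20, align 4) → ends 20
pad 4 to align 8 for dst
dst at 24 (size 8, align 8) → ends 32
ttl at 32 (size 1, align 1) → ends 33
pad 7 to align 8 for payload_len
payload_len at 40 (size 8, align 8) → ends 48
seq at 48 (size 4, align 4) → ends 52
tail pad 4 to reach multiple of 8
total 56 bytes, alignment 8
data bytes 41, size 56 → padding 15

15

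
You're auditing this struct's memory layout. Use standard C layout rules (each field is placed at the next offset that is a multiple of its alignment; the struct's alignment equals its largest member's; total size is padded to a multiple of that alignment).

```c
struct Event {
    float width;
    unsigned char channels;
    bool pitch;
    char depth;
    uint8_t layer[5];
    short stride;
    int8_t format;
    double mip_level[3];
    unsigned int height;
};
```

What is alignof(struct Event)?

member alignments: width=4, channels=1, pitch=1, depth=1, layer=1, stride=2, format=1, mip_level=8, height=4
max = 8

8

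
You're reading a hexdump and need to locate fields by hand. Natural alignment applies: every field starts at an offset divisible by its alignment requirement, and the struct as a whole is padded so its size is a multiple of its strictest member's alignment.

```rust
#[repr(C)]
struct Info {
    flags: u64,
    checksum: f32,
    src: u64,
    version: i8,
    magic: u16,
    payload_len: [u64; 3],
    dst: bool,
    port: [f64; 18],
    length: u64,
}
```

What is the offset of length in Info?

flags at 0 (size 8, align 8) → ends 8
checksum at 8 (size 4, align 4) → ends 12
pad 4 to align 8 for src
src at 16 (size 8, align 8) → ends 24
version at 24 (size 1, align 1) → ends 25
pad 1 to align 2 for magic
magic at 26 (size 2, align 2) → ends 28
pad 4 to align 8 for payload_len
payload_len at 32 (size 24, align 8) → ends 56
dst at 56 (size 1, align 1) → ends 57
pad 7 to align 8 for port
port at 64 (size 144, align 8) → ends 208
length at 208 (size 8, align 8) → ends 216

208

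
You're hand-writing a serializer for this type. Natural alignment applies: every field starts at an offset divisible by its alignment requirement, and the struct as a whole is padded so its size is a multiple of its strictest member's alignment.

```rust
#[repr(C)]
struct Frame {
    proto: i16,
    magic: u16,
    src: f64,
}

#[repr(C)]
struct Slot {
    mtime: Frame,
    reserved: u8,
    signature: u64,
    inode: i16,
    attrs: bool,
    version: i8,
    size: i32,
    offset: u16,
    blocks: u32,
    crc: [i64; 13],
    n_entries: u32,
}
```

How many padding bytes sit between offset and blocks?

2

Frame: proto at 0 (size 2, align 2) → ends 2; magic at 2 (size 2, align 2) → ends 4; pad 4 to align 8 for src; src at 8 (size 8, align 8) → ends 16; total 16 bytes, alignment 8
mtime at 0 (size 16, align 8) → ends 16
reserved at 16 (size 1, align 1) → ends 17
pad 7 to align 8 for signature
signature at 24 (size 8, align 8) → ends 32
inode at 32 (size 2, align 2) → ends 34
attrs at 34 (size 1, align 1) → ends 35
version at 35 (size 1, align 1) → ends 36
size at 36 (size 4, align 4) → ends 40
offset at 40 (size 2, align 2) → ends 42
pad 2 to align 4 for blocks
blocks at 44 (size 4, align 4) → ends 48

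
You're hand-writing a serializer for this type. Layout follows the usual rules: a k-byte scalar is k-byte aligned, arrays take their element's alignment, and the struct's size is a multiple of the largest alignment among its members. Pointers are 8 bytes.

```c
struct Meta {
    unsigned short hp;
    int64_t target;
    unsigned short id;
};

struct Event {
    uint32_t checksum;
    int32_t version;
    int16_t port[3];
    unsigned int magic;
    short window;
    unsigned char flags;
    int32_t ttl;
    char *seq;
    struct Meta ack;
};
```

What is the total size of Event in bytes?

Meta: @0: hp [2B, align 2] → 2; +6 pad (align 8); @8: target [8B, align 8] → 16; @16: id [2B, align 2] → 18; +6 tail pad (align 8); size 24, align 8
@0: checksum [4B, align 4] → 4
@4: version [4B, align 4] → 8
@8: port [6B, align 2] → 14
+2 pad (align 4)
@16: magic [4B, align 4] → 20
@20: window [2B, align 2] → 22
@22: flags [1B, align 1] → 23
+1 pad (align 4)
@24: ttl [4B, align 4] → 28
+4 pad (align 8)
@32: seq [8B, align 8] → 40
@40: ack [24B, align 8] → 64
size 64, align 8

64 bytes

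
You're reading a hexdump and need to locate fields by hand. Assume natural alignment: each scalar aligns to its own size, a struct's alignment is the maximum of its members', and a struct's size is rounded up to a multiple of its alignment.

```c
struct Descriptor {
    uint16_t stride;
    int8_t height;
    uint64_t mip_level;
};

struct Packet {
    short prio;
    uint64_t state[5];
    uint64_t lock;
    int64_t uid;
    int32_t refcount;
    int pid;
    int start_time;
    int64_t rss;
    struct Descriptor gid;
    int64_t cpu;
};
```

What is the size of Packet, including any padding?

Descriptor: 0..2  stride  (2B, 2-aligned); 2..3  height  (1B, 1-aligned); 3..8  -- padding (5B); 8..16  mip_level  (8B, 8-aligned); sizeof = 16, alignof = 8
0..2  prio  (2B, 2-aligned)
2..8  -- padding (6B)
8..48  state  (40B, 8-aligned)
48..56  lock  (8B, 8-aligned)
56..64  uid  (8B, 8-aligned)
64..68  refcount  (4B, 4-aligned)
68..72  pid  (4B, 4-aligned)
72..76  start_time  (4B, 4-aligned)
76..80  -- padding (4B)
80..88  rss  (8B, 8-aligned)
88..104  gid  (16B, 8-aligned)
104..112  cpu  (8B, 8-aligned)
sizeof = 112, alignof = 8

112 bytes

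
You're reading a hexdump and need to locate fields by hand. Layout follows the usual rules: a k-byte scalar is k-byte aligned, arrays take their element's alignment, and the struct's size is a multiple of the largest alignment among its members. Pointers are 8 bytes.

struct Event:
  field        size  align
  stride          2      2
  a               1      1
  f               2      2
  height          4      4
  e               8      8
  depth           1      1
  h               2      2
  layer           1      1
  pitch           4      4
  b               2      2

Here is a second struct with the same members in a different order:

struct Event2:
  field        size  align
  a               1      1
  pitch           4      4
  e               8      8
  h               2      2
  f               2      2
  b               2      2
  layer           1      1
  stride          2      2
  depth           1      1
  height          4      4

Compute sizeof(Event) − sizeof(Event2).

8

@0: stride [2B, align 2] → 2
@2: a [1B, align 1] → 3
+1 pad (align 2)
@4: f [2B, align 2] → 6
+2 pad (align 4)
@8: height [4B, align 4] → 12
+4 pad (align 8)
@16: e [8B, align 8] → 24
@24: depth [1B, align 1] → 25
+1 pad (align 2)
@26: h [2B, align 2] → 28
@28: layer [1B, align 1] → 29
+3 pad (align 4)
@32: pitch [4B, align 4] → 36
@36: b [2B, align 2] → 38
+2 tail pad (align 8)
size 40, align 8
— Event2 —
@0: a [1B, align 1] → 1
+3 pad (align 4)
@4: pitch [4B, align 4] → 8
@8: e [8B, align 8] → 16
@16: h [2B, align 2] → 18
@18: f [2B, align 2] → 20
@20: b [2B, align 2] → 22
@22: layer [1B, align 1] → 23
+1 pad (align 2)
@24: stride [2B, align 2] → 26
@26: depth [1B, align 1] → 27
+1 pad (align 4)
@28: height [4B, align 4] → 32
size 32, align 8
40 − 32 = 8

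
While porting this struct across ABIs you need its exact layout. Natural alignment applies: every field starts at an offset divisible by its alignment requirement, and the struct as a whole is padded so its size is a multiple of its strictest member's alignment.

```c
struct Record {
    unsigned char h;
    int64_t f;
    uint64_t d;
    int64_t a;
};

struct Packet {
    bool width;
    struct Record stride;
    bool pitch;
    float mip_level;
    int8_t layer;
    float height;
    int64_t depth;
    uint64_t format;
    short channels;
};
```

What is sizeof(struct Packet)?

80 bytes

Record: @0: h [1B, align 1] → 1; +7 pad (align 8); @8: f [8B, align 8] → 16; @16: d [8B, align 8] → 24; @24: a [8B, align 8] → 32; size 32, align 8
@0: width [1B, align 1] → 1
+7 pad (align 8)
@8: stride [32B, align 8] → 40
@40: pitch [1B, align 1] → 41
+3 pad (align 4)
@44: mip_level [4B, align 4] → 48
@48: layer [1B, align 1] → 49
+3 pad (align 4)
@52: height [4B, align 4] → 56
@56: depth [8B, align 8] → 64
@64: format [8B, align 8] → 72
@72: channels [2B, align 2] → 74
+6 tail pad (align 8)
size 80, align 8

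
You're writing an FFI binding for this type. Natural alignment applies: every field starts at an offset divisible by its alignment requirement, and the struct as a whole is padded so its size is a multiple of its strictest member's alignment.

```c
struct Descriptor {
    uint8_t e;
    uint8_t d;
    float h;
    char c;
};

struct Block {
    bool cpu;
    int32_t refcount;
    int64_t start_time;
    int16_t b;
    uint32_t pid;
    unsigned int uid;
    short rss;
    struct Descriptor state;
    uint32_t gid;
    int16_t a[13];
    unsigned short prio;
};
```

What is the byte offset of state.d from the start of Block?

Descriptor: @0: e [1B, align 1] → 1; @1: d [1B, align 1] → 2; +2 pad (align 4); @4: h [4B, align 4] → 8; @8: c [1B, align 1] → 9; +3 tail pad (align 4); size 12, align 4
@0: cpu [1B, align 1] → 1
+3 pad (align 4)
@4: refcount [4B, align 4] → 8
@8: start_time [8B, align 8] → 16
@16: b [2B, align 2] → 18
+2 pad (align 4)
@20: pid [4B, align 4] → 24
@24: uid [4B, align 4] → 28
@28: rss [2B, align 2] → 30
+2 pad (align 4)
@32: state [12B, align 4] → 44
within Descriptor: d at 1
32 + 1 = 33

33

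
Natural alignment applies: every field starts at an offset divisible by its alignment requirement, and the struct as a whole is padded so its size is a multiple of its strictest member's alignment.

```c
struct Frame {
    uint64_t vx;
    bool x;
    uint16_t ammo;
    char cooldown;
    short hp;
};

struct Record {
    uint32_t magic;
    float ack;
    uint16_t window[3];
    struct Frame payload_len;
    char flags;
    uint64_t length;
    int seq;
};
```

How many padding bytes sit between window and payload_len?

Frame: @0: vx [8B, align 8] → 8; @8: x [1B, align 1] → 9; +1 pad (align 2); @10: ammo [2B, align 2] → 12; @12: cooldown [1B, align 1] → 13; +1 pad (align 2); @14: hp [2B, align 2] → 16; size 16, align 8
@0: magic [4B, align 4] → 4
@4: ack [4B, align 4] → 8
@8: window [6B, align 2] → 14
+2 pad (align 8)
@16: payload_len [16B, align 8] → 32

2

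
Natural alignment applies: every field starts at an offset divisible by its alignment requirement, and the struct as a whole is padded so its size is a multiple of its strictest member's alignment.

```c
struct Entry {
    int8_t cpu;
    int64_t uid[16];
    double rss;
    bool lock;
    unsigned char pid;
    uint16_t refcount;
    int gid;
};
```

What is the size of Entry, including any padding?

152

cpu at 0 (size 1, align 1) → ends 1
pad 7 to align 8 for uid
uid at 8 (size 128, align 8) → ends 136
rss at 136 (size 8, align 8) → ends 144
lock at 144 (size 1, align 1) → ends 145
pid at 145 (size 1, align 1) → ends 146
refcount at 146 (size 2, align 2) → ends 148
gid at 148 (size 4, align 4) → ends 152
total 152 bytes, alignment 8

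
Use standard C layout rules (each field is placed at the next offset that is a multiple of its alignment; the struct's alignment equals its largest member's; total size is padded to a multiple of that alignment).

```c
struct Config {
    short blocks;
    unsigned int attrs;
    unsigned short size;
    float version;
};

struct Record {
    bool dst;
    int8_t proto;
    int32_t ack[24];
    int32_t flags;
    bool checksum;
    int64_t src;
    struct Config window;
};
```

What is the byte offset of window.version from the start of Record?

132

Config: @0: blocks [2B, align 2] → 2; +2 pad (align 4); @4: attrs [4B, align 4] → 8; @8: size [2B, align 2] → 10; +2 pad (align 4); @12: version [4B, align 4] → 16; size 16, align 4
@0: dst [1B, align 1] → 1
@1: proto [1B, align 1] → 2
+2 pad (align 4)
@4: ack [96B, align 4] → 100
@100: flags [4B, align 4] → 104
@104: checksum [1B, align 1] → 105
+7 pad (align 8)
@112: src [8B, align 8] → 120
@120: window [16B, align 4] → 136
within Config: version at 12
120 + 12 = 132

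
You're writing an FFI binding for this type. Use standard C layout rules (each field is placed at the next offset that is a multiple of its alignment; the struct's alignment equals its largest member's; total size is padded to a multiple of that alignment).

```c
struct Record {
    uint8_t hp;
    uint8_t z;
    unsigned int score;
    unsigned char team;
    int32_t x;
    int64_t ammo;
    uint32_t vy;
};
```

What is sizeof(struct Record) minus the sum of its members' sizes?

@0: hp [1B, align 1] → 1
@1: z [1B, align 1] → 2
+2 pad (align 4)
@4: score [4B, align 4] → 8
@8: team [1B, align 1] → 9
+3 pad (align 4)
@12: x [4B, align 4] → 16
@16: ammo [8B, align 8] → 24
@24: vy [4B, align 4] → 28
+4 tail pad (align 8)
size 32, align 8
data bytes 23, size 32 → padding 9

9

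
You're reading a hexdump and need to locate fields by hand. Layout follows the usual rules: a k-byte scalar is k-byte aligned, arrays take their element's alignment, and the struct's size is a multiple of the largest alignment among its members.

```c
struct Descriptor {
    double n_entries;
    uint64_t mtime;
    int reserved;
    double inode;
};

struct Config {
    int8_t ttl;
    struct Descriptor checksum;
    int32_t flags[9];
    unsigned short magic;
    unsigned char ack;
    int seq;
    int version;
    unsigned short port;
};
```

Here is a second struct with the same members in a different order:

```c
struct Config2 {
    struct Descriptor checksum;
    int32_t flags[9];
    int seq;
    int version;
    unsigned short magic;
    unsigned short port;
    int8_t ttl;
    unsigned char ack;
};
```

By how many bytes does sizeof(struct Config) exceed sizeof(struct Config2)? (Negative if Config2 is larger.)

Descriptor: 0..8  n_entries  (8B, 8-aligned); 8..16  mtime  (8B, 8-aligned); 16..20  reserved  (4B, 4-aligned); 20..24  -- padding (4B); 24..32  inode  (8B, 8-aligned); sizeof = 32, alignof = 8
0..1  ttl  (1B, 1-aligned)
1..8  -- padding (7B)
8..40  checksum  (32B, 8-aligned)
40..76  flags  (36B, 4-aligned)
76..78  magic  (2B, 2-aligned)
78..79  ack  (1B, 1-aligned)
79..80  -- padding (1B)
80..84  seq  (4B, 4-aligned)
84..88  version  (4B, 4-aligned)
88..90  port  (2B, 2-aligned)
90..96  -- tail padding (6B)
sizeof = 96, alignof = 8
— Config2 —
0..32  checksum  (32B, 8-aligned)
32..68  flags  (36B, 4-aligned)
68..72  seq  (4B, 4-aligned)
72..76  version  (4B, 4-aligned)
76..78  magic  (2B, 2-aligned)
78..80  port  (2B, 2-aligned)
80..81  ttl  (1B, 1-aligned)
81..82  ack  (1B, 1-aligned)
82..88  -- tail padding (6B)
sizeof = 88, alignof = 8
96 − 88 = 8

8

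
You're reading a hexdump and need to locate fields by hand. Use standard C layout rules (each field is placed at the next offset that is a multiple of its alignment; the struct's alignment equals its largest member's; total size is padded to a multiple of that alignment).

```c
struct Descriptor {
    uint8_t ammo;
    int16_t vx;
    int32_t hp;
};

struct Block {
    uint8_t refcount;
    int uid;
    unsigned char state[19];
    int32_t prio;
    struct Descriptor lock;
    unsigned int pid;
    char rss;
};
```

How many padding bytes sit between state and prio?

Descriptor: 0..1  ammo  (1B, 1-aligned); 1..2  -- padding (1B); 2..4  vx  (2B, 2-aligned); 4..8  hp  (4B, 4-aligned); sizeof = 8, alignof = 4
0..1  refcount  (1B, 1-aligned)
1..4  -- padding (3B)
4..8  uid  (4B, 4-aligned)
8..27  state  (19B, 1-aligned)
27..28  -- padding (1B)
28..32  prio  (4B, 4-aligned)

1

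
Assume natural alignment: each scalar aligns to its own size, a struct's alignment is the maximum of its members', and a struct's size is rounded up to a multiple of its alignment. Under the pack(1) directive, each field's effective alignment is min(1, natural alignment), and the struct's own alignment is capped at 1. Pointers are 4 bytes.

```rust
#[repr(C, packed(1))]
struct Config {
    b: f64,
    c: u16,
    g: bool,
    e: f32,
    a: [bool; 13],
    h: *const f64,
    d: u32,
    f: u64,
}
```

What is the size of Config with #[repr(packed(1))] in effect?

@0: b [8B, align 1] → 8
@8: c [2B, align 1] → 10
@10: g [1B, align 1] → 11
@11: e [4B, align 1] → 15
@15: a [13B, align 1] → 28
@28: h [4B, align 1] → 32
@32: d [4B, align 1] → 36
@36: f [8B, align 1] → 44
size 44, align 1

44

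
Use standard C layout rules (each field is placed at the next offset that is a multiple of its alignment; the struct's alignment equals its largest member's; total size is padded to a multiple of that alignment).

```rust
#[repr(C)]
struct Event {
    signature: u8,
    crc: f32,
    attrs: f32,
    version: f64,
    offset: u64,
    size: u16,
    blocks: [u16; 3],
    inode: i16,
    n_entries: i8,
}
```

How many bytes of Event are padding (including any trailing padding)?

0..1  signature  (1B, 1-aligned)
1..4  -- padding (3B)
4..8  crc  (4B, 4-aligned)
8..12  attrs  (4B, 4-aligned)
12..16  -- padding (4B)
16..24  version  (8B, 8-aligned)
24..32  offset  (8B, 8-aligned)
32..34  size  (2B, 2-aligned)
34..40  blocks  (6B, 2-aligned)
40..42  inode  (2B, 2-aligned)
42..43  n_entries  (1B, 1-aligned)
43..48  -- tail padding (5B)
sizeof = 48, alignof = 8
data bytes 36, size 48 → padding 12

12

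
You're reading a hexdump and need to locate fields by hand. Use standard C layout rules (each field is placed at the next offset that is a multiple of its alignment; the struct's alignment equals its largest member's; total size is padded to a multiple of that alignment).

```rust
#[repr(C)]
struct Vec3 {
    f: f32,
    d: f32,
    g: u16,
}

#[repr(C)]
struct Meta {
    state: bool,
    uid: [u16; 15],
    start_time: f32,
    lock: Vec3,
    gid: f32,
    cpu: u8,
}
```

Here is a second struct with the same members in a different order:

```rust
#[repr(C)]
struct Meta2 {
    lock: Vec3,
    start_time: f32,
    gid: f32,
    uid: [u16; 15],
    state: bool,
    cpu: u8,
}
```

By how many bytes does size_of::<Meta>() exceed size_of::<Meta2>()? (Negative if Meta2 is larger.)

Vec3: @0: f [4B, align 4] → 4; @4: d [4B, align 4] → 8; @8: g [2B, align 2] → 10; +2 tail pad (align 4); size 12, align 4
@0: state [1B, align 1] → 1
+1 pad (align 2)
@2: uid [30B, align 2] → 32
@32: start_time [4B, align 4] → 36
@36: lock [12B, align 4] → 48
@48: gid [4B, align 4] → 52
@52: cpu [1B, align 1] → 53
+3 tail pad (align 4)
size 56, align 4
— Meta2 —
@0: lock [12B, align 4] → 12
@12: start_time [4B, align 4] → 16
@16: gid [4B, align 4] → 20
@20: uid [30B, align 2] → 50
@50: state [1B, align 1] → 51
@51: cpu [1B, align 1] → 52
size 52, align 4
56 − 52 = 4

4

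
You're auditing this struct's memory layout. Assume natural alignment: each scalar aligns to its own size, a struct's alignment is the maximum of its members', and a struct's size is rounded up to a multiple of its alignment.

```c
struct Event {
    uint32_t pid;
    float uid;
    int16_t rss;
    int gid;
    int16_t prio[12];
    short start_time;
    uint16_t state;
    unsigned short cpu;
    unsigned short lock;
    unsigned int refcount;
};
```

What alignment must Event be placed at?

member alignments: pid=4, uid=4, rss=2, gid=4, prio=2, start_time=2, state=2, cpu=2, lock=2, refcount=4
max = 4

4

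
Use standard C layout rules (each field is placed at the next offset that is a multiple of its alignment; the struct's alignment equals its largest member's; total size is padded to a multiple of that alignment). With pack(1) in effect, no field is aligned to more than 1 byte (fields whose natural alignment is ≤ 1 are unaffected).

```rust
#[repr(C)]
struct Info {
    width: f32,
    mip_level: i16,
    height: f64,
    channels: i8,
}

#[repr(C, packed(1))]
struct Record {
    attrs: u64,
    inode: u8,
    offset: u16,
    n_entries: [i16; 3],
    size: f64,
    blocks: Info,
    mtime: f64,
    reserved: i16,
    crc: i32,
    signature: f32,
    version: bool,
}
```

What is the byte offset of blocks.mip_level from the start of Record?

Info: @0: width [4B, align 4] → 4; @4: mip_level [2B, align 2] → 6; +2 pad (align 8); @8: height [8B, align 8] → 16; @16: channels [1B, align 1] → 17; +7 tail pad (align 8); size 24, align 8
@0: attrs [8B, align 1] → 8
@8: inode [1B, align 1] → 9
@9: offset [2B, align 1] → 11
@11: n_entries [6B, align 1] → 17
@17: size [8B, align 1] → 25
@25: blocks [24B, align 1] → 49
within Info: mip_level at 4
25 + 4 = 29

29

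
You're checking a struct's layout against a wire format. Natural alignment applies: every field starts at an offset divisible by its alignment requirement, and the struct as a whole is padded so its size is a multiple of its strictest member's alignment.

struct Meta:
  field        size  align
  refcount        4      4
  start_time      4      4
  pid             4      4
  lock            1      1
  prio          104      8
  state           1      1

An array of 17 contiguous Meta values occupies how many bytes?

2176

refcount at 0 (size 4, align 4) → ends 4
start_time at 4 (size 4, align 4) → ends 8
pid at 8 (size 4, align 4) → ends 12
lock at 12 (size 1, align 1) → ends 13
pad 3 to align 8 for prio
prio at 16 (size 104, align 8) → ends 120
state at 120 (size 1, align 1) → ends 121
tail pad 7 to reach multiple of 8
total 128 bytes, alignment 8
array of 17: 17 × 128 = 2176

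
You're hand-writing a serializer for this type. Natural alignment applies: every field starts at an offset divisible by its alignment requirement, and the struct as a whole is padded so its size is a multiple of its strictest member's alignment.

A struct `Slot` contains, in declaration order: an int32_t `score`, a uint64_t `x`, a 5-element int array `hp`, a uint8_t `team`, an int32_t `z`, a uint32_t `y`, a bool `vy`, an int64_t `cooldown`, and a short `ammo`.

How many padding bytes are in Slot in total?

0..4  score  (4B, 4-aligned)
4..8  -- padding (4B)
8..16  x  (8B, 8-aligned)
16..36  hp  (20B, 4-aligned)
36..37  team  (1B, 1-aligned)
37..40  -- padding (3B)
40..44  z  (4B, 4-aligned)
44..48  y  (4B, 4-aligned)
48..49  vy  (1B, 1-aligned)
49..56  -- padding (7B)
56..64  cooldown  (8B, 8-aligned)
64..66  ammo  (2B, 2-aligned)
66..72  -- tail padding (6B)
sizeof = 72, alignof = 8
data bytes 52, size 72 → padding 20

20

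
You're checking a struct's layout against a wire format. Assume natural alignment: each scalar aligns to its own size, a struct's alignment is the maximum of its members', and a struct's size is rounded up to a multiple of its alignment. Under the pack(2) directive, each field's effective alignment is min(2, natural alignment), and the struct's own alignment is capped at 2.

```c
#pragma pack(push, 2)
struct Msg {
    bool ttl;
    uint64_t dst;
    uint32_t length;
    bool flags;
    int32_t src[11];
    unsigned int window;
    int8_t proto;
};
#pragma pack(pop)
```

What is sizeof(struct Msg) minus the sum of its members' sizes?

3

0..1  ttl  (1B, 1-aligned)
1..2  -- padding (1B)
2..10  dst  (8B, 2-aligned)
10..14  length  (4B, 2-aligned)
14..15  flags  (1B, 1-aligned)
15..16  -- padding (1B)
16..60  src  (44B, 2-aligned)
60..64  window  (4B, 2-aligned)
64..65  proto  (1B, 1-aligned)
65..66  -- tail padding (1B)
sizeof = 66, alignof = 2
data bytes 63, size 66 → padding 3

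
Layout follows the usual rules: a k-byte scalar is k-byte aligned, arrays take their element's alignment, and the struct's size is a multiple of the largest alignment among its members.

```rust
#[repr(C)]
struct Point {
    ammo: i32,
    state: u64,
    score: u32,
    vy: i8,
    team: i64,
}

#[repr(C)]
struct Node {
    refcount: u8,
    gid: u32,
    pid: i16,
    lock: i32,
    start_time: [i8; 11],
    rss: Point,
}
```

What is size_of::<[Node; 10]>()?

Point: @0: ammo [4B, align 4] → 4; +4 pad (align 8); @8: state [8B, align 8] → 16; @16: score [4B, align 4] → 20; @20: vy [1B, align 1] → 21; +3 pad (align 8); @24: team [8B, align 8] → 32; size 32, align 8
@0: refcount [1B, align 1] → 1
+3 pad (align 4)
@4: gid [4B, align 4] → 8
@8: pid [2B, align 2] → 10
+2 pad (align 4)
@12: lock [4B, align 4] → 16
@16: start_time [11B, align 1] → 27
+5 pad (align 8)
@32: rss [32B, align 8] → 64
size 64, align 8
array of 10: 10 × 64 = 640

640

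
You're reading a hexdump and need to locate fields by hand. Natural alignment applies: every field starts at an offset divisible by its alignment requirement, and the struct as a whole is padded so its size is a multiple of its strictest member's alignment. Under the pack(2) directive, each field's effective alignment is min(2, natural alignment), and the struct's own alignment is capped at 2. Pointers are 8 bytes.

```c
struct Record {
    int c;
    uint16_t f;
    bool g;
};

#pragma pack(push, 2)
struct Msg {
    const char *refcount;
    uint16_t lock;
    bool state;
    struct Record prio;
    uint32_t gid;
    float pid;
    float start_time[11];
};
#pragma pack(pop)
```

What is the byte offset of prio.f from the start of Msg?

Record: 0..4  c  (4B, 4-aligned); 4..6  f  (2B, 2-aligned); 6..7  g  (1B, 1-aligned); 7..8  -- tail padding (1B); sizeof = 8, alignof = 4
0..8  refcount  (8B, 2-aligned)
8..10  lock  (2B, 2-aligned)
10..11  state  (1B, 1-aligned)
11..12  -- padding (1B)
12..20  prio  (8B, 2-aligned)
within Record: f at 4
12 + 4 = 16

16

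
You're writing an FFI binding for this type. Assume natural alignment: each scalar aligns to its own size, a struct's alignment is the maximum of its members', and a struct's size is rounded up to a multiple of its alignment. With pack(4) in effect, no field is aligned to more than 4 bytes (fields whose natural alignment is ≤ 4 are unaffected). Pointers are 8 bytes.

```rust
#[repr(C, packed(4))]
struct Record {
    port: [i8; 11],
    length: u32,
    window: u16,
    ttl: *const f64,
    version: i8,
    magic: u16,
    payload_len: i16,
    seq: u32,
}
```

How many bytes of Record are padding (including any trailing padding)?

6

port at 0 (size 11, align 1) → ends 11
pad 1 to align 4 for length
length at 12 (size 4, align 4) → ends 16
window at 16 (size 2, align 2) → ends 18
pad 2 to align 4 for ttl
ttl at 20 (size 8, align 4) → ends 28
version at 28 (size 1, align 1) → ends 29
pad 1 to align 2 for magic
magic at 30 (size 2, align 2) → ends 32
payload_len at 32 (size 2, align 2) → ends 34
pad 2 to align 4 for seq
seq at 36 (size 4, align 4) → ends 40
total 40 bytes, alignment 4
data bytes 34, size 40 → padding 6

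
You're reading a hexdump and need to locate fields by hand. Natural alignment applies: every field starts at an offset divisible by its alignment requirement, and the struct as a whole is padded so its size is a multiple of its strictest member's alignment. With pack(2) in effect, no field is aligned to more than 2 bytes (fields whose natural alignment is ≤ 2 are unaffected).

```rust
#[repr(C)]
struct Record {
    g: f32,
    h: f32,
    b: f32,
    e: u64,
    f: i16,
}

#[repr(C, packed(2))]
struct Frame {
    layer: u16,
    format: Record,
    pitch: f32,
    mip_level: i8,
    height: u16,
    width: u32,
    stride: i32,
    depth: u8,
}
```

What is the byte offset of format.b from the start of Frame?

Record: g at 0 (size 4, align 4) → ends 4; h at 4 (size 4, align 4) → ends 8; b at 8 (size 4, align 4) → ends 12; pad 4 to align 8 for e; e at 16 (size 8, align 8) → ends 24; f at 24 (size 2, align 2) → ends 26; tail pad 6 to reach multiple of 8; total 32 bytes, alignment 8
layer at 0 (size 2, align 2) → ends 2
format at 2 (size 32, align 2) → ends 34
within Record: b at 8
2 + 8 = 10

10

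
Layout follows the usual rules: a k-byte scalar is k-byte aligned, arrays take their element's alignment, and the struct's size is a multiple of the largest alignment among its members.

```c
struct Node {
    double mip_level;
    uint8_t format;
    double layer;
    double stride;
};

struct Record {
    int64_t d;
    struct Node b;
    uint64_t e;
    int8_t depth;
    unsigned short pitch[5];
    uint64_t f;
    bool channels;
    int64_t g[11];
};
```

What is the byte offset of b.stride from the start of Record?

32

Node: 0..8  mip_level  (8B, 8-aligned); 8..9  format  (1B, 1-aligned); 9..16  -- padding (7B); 16..24  layer  (8B, 8-aligned); 24..32  stride  (8B, 8-aligned); sizeof = 32, alignof = 8
0..8  d  (8B, 8-aligned)
8..40  b  (32B, 8-aligned)
within Node: stride at 24
8 + 24 = 32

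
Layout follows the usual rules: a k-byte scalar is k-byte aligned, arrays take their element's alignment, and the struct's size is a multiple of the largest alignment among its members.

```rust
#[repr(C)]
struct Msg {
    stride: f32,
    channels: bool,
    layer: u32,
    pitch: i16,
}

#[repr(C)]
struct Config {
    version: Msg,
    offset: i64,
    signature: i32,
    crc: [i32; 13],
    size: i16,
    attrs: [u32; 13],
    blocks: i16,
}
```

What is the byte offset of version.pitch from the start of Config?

12

Msg: 0..4  stride  (4B, 4-aligned); 4..5  channels  (1B, 1-aligned); 5..8  -- padding (3B); 8..12  layer  (4B, 4-aligned); 12..14  pitch  (2B, 2-aligned); 14..16  -- tail padding (2B); sizeof = 16, alignof = 4
0..16  version  (16B, 4-aligned)
within Msg: pitch at 12
0 + 12 = 12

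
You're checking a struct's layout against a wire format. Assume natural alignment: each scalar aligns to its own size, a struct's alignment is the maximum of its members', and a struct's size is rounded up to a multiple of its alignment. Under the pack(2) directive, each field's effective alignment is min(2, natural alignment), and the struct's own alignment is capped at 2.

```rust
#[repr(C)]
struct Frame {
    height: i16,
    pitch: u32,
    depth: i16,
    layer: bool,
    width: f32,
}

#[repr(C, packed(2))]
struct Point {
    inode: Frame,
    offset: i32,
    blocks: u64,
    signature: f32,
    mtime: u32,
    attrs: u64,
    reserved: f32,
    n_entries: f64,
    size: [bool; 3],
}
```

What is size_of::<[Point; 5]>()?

300

Frame: height at 0 (size 2, align 2) → ends 2; pad 2 to align 4 for pitch; pitch at 4 (size 4, align 4) → ends 8; depth at 8 (size 2, align 2) → ends 10; layer at 10 (size 1, align 1) → ends 11; pad 1 to align 4 for width; width at 12 (size 4, align 4) → ends 16; total 16 bytes, alignment 4
inode at 0 (size 16, align 2) → ends 16
offset at 16 (size 4, align 2) → ends 20
blocks at 20 (size 8, align 2) → ends 28
signature at 28 (size 4, align 2) → ends 32
mtime at 32 (size 4, align 2) → ends 36
attrs at 36 (size 8, align 2) → ends 44
reserved at 44 (size 4, align 2) → ends 48
n_entries at 48 (size 8, align 2) → ends 56
size at 56 (size 3, align 1) → ends 59
tail pad 1 to reach multiple of 2
total 60 bytes, alignment 2
array of 5: 5 × 60 = 300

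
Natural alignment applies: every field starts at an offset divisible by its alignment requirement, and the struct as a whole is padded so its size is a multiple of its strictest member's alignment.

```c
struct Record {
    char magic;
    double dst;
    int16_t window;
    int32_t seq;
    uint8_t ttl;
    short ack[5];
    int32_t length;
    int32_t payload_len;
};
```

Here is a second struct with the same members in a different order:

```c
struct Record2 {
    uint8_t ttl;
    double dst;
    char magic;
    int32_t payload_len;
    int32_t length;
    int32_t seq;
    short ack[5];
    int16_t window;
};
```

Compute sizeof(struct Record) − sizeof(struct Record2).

0

@0: magic [1B, align 1] → 1
+7 pad (align 8)
@8: dst [8B, align 8] → 16
@16: window [2B, align 2] → 18
+2 pad (align 4)
@20: seq [4B, align 4] → 24
@24: ttl [1B, align 1] → 25
+1 pad (align 2)
@26: ack [10B, align 2] → 36
@36: length [4B, align 4] → 40
@40: payload_len [4B, align 4] → 44
+4 tail pad (align 8)
size 48, align 8
— Record2 —
@0: ttl [1B, align 1] → 1
+7 pad (align 8)
@8: dst [8B, align 8] → 16
@16: magic [1B, align 1] → 17
+3 pad (align 4)
@20: payload_len [4B, align 4] → 24
@24: length [4B, align 4] → 28
@28: seq [4B, align 4] → 32
@32: ack [10B, align 2] → 42
@42: window [2B, align 2] → 44
+4 tail pad (align 8)
size 48, align 8
48 − 48 = 0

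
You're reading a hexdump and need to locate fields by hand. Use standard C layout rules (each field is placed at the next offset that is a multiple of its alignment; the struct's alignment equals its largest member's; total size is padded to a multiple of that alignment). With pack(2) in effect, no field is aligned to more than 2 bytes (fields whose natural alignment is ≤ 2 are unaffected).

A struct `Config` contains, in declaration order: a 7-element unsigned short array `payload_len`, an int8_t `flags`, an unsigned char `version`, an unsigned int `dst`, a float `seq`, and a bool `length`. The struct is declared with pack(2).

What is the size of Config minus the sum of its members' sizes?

1

payload_len at 0 (size 14, align 2) → ends 14
flags at 14 (size 1, align 1) → ends 15
version at 15 (size 1, align 1) → ends 16
dst at 16 (size 4, align 2) → ends 20
seq at 20 (size 4, align 2) → ends 24
length at 24 (size 1, align 1) → ends 25
tail pad 1 to reach multiple of 2
total 26 bytes, alignment 2
data bytes 25, size 26 → padding 1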